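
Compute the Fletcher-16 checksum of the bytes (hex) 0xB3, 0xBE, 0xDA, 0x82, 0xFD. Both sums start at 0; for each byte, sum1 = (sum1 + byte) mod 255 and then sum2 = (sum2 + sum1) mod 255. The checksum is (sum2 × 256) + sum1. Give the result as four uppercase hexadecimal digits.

Running sums (mod 255):
  after byte 0 (0xB3): sum1=179, sum2=179
  after byte 1 (0xBE): sum1=114, sum2=38
  after byte 2 (0xDA): sum1=77, sum2=115
  after byte 3 (0x82): sum1=207, sum2=67
  after byte 4 (0xFD): sum1=205, sum2=17
Checksum = sum2·256 + sum1 = 17·256 + 205 = 4557 = 0x11CD.

11CD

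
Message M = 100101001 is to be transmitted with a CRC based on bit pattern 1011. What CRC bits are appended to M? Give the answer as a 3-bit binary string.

Append 3 zeros: 100101001000. Divide by 1011 (XOR where the leading bit is 1):
  pos 0: 1001 XOR 1011 = 0010
  pos 2: 1001 XOR 1011 = 0010
  pos 4: 1000 XOR 1011 = 0011
  pos 6: 1110 XOR 1011 = 0101
  pos 7: 1010 XOR 1011 = 0001
Remainder (last 3 bits) = 010. This is the CRC / FCS.

010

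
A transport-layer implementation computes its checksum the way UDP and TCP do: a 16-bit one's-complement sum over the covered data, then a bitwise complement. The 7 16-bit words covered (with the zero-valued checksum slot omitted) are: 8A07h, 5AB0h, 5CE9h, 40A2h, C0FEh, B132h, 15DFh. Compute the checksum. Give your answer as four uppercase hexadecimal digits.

One's-complement addition (fold any carry out of bit 15 back into bit 0):
  0x8A07 + 0x5AB0 = 0x0E4B7
  0xE4B7 + 0x5CE9 = 0x141A0 → wrap carry → 0x41A1
  0x41A1 + 0x40A2 = 0x08243
  0x8243 + 0xC0FE = 0x14341 → wrap carry → 0x4342
  0x4342 + 0xB132 = 0x0F474
  0xF474 + 0x15DF = 0x10A53 → wrap carry → 0x0A54
One's-complement sum = 0x0A54.
Checksum = ~0x0A54 & 0xFFFF = 0xF5AB.

F5AB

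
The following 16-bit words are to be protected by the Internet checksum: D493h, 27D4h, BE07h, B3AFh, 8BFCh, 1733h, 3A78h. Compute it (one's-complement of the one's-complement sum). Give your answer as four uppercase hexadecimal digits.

One's-complement addition (fold any carry out of bit 15 back into bit 0):
  0xD493 + 0x27D4 = 0x0FC67
  0xFC67 + 0xBE07 = 0x1BA6E → wrap carry → 0xBA6F
  0xBA6F + 0xB3AF = 0x16E1E → wrap carry → 0x6E1F
  0x6E1F + 0x8BFC = 0x0FA1B
  0xFA1B + 0x1733 = 0x1114E → wrap carry → 0x114F
  0x114F + 0x3A78 = 0x04BC7
One's-complement sum = 0x4BC7.
Checksum = ~0x4BC7 & 0xFFFF = 0xB438.

B438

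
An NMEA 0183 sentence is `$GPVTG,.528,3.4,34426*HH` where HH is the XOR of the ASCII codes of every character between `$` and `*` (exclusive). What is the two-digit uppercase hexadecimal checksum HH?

XOR the ASCII codes of the payload characters:
  'G' = 0x47 → acc = 0x47
  'P' = 0x50 → acc = 0x17
  'V' = 0x56 → acc = 0x41
  'T' = 0x54 → acc = 0x15
  'G' = 0x47 → acc = 0x52
  ',' = 0x2C → acc = 0x7E
  '.' = 0x2E → acc = 0x50
  '5' = 0x35 → acc = 0x65
  '2' = 0x32 → acc = 0x57
  '8' = 0x38 → acc = 0x6F
  ',' = 0x2C → acc = 0x43
  '3' = 0x33 → acc = 0x70
  '.' = 0x2E → acc = 0x5E
  '4' = 0x34 → acc = 0x6A
  ',' = 0x2C → acc = 0x46
  '3' = 0x33 → acc = 0x75
  '4' = 0x34 → acc = 0x41
  '4' = 0x34 → acc = 0x75
  '2' = 0x32 → acc = 0x47
  '6' = 0x36 → acc = 0x71
Checksum = 0x71.

71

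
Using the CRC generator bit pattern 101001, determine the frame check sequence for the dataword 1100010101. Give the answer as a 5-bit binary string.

01111

Append 5 zeros: 110001010100000. Divide by 101001 (XOR where the leading bit is 1):
  pos 0: 110001 XOR 101001 = 011000
  pos 1: 110000 XOR 101001 = 011001
  pos 2: 110011 XOR 101001 = 011010
  pos 3: 110100 XOR 101001 = 011101
  pos 4: 111011 XOR 101001 = 010010
  pos 5: 100100 XOR 101001 = 001101
  pos 7: 110100 XOR 101001 = 011101
  pos 8: 111010 XOR 101001 = 010011
  pos 9: 100110 XOR 101001 = 001111
Remainder (last 5 bits) = 01111. This is the CRC / FCS.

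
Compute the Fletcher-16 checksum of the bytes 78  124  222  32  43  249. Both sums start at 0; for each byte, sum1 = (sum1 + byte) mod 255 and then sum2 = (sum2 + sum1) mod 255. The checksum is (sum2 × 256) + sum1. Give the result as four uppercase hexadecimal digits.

70EE

Running sums (mod 255):
  after byte 0 (78): sum1=78, sum2=78
  after byte 1 (124): sum1=202, sum2=25
  after byte 2 (222): sum1=169, sum2=194
  after byte 3 (32): sum1=201, sum2=140
  after byte 4 (43): sum1=244, sum2=129
  after byte 5 (249): sum1=238, sum2=112
Checksum = sum2·256 + sum1 = 112·256 + 238 = 28910 = 0x70EE.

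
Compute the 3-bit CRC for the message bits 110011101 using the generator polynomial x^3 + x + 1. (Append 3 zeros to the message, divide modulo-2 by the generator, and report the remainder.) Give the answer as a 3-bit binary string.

Append 3 zeros: 110011101000. Divide by 1011 (XOR where the leading bit is 1):
  pos 0: 1100 XOR 1011 = 0111
  pos 1: 1111 XOR 1011 = 0100
  pos 2: 1001 XOR 1011 = 0010
  pos 4: 1010 XOR 1011 = 0001
  pos 7: 1100 XOR 1011 = 0111
  pos 8: 1110 XOR 1011 = 0101
Remainder (last 3 bits) = 101. This is the CRC / FCS.

101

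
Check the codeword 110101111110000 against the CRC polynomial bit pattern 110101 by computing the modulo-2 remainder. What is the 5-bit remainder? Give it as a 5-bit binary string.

00111

Modulo-2 division of 110101111110000 by 110101:
  pos 0: 110101 XOR 110101 = 000000
  pos 6: 111110 XOR 110101 = 001011
  pos 8: 101100 XOR 110101 = 011001
  pos 9: 110010 XOR 110101 = 000111
Remainder = 00111 (nonzero — an error is detected).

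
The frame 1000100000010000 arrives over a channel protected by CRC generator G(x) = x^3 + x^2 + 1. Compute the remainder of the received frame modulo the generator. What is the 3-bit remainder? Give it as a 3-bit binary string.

010

Modulo-2 division of 1000100000010000 by 1101:
  pos 0: 1000 XOR 1101 = 0101
  pos 1: 1011 XOR 1101 = 0110
  pos 2: 1100 XOR 1101 = 0001
  pos 5: 1000 XOR 1101 = 0101
  pos 6: 1010 XOR 1101 = 0111
  pos 7: 1110 XOR 1101 = 0011
  pos 9: 1110 XOR 1101 = 0011
  pos 11: 1100 XOR 1101 = 0001
Remainder = 010 (nonzero — an error is detected).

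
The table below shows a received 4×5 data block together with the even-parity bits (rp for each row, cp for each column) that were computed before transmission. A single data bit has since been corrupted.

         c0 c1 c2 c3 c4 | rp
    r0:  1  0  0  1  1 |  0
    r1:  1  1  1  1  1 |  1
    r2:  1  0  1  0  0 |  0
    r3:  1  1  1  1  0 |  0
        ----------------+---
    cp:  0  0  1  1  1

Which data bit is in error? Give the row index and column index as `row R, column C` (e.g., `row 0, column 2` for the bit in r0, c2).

Recompute each row's even parity and compare to rp:
  r0: data parity 1, sent rp 0 → mismatch
  r1: data parity 1, sent rp 1 → ok
  r2: data parity 0, sent rp 0 → ok
  r3: data parity 0, sent rp 0 → ok
Recompute each column's even parity and compare to cp:
  c0: data parity 0, sent cp 0 → ok
  c1: data parity 0, sent cp 0 → ok
  c2: data parity 1, sent cp 1 → ok
  c3: data parity 1, sent cp 1 → ok
  c4: data parity 0, sent cp 1 → mismatch
Exactly one row (r0) and one column (c4) fail → the flipped bit is at their intersection.

row 0, column 4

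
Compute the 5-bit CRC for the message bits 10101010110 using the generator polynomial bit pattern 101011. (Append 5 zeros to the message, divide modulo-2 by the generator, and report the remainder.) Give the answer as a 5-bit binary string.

Append 5 zeros: 1010101011000000. Divide by 101011 (XOR where the leading bit is 1):
  pos 0: 101010 XOR 101011 = 000001
  pos 5: 110110 XOR 101011 = 011101
  pos 6: 111010 XOR 101011 = 010001
  pos 7: 100010 XOR 101011 = 001001
  pos 9: 100100 XOR 101011 = 001111
Remainder (last 5 bits) = 11110. This is the CRC / FCS.

11110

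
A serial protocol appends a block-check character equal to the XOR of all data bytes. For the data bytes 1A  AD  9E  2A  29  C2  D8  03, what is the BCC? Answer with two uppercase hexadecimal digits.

XOR the bytes together:
  start with 0x1A
  0x1A ⊕ 0xAD = 0xB7
  0xB7 ⊕ 0x9E = 0x29
  0x29 ⊕ 0x2A = 0x03
  0x03 ⊕ 0x29 = 0x2A
  0x2A ⊕ 0xC2 = 0xE8
  0xE8 ⊕ 0xD8 = 0x30
  0x30 ⊕ 0x03 = 0x33

33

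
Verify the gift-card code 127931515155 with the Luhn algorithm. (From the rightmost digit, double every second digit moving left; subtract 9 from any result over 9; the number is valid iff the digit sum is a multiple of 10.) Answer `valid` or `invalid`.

invalid

From the right, keep odd positions and double even positions (subtract 9 from any doubled value over 9):
  doubled (positions 2,4,...): 1 1 1 6 5 2 → sum 16
  kept (positions 1,3,...): 5 1 1 1 9 2 → sum 19
Total = 35.
35 mod 10 = 5, so the number is invalid.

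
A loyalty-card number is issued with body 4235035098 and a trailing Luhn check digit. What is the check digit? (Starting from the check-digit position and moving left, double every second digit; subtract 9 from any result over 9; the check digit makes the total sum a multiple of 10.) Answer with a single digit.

Partial digits right→left: 8 9 0 5 3 0 5 3 2 4
Double every second digit counting from the check-digit position (so the 1st, 3rd, 5th, ... of the partial from the right).
  doubled (with −9 where >9): 7 0 6 1 4 → sum 18
  kept as-is: 9 5 0 3 4 → sum 21
Total = 18 + 21 = 39.
Check digit = (10 − (39 mod 10)) mod 10 = 1.

1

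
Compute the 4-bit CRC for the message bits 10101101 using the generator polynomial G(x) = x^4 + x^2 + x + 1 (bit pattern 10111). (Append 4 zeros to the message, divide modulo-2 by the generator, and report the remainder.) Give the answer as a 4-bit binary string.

1110

Append 4 zeros: 101011010000. Divide by 10111 (XOR where the leading bit is 1):
  pos 0: 10101 XOR 10111 = 00010
  pos 3: 10101 XOR 10111 = 00010
  pos 6: 10000 XOR 10111 = 00111
Remainder (last 4 bits) = 1110. This is the CRC / FCS.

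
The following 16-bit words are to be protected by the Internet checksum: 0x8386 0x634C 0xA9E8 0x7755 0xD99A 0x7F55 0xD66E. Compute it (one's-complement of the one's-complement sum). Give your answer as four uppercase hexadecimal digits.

C88F

One's-complement addition (fold any carry out of bit 15 back into bit 0):
  0x8386 + 0x634C = 0x0E6D2
  0xE6D2 + 0xA9E8 = 0x190BA → wrap carry → 0x90BB
  0x90BB + 0x7755 = 0x10810 → wrap carry → 0x0811
  0x0811 + 0xD99A = 0x0E1AB
  0xE1AB + 0x7F55 = 0x16100 → wrap carry → 0x6101
  0x6101 + 0xD66E = 0x1376F → wrap carry → 0x3770
One's-complement sum = 0x3770.
Checksum = ~0x3770 & 0xFFFF = 0xC88F.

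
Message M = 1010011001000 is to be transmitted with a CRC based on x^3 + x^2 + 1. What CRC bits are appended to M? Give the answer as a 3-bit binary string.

Append 3 zeros: 1010011001000000. Divide by 1101 (XOR where the leading bit is 1):
  pos 0: 1010 XOR 1101 = 0111
  pos 1: 1110 XOR 1101 = 0011
  pos 3: 1111 XOR 1101 = 0010
  pos 5: 1000 XOR 1101 = 0101
  pos 6: 1011 XOR 1101 = 0110
  pos 7: 1100 XOR 1101 = 0001
  pos 10: 1000 XOR 1101 = 0101
  pos 11: 1010 XOR 1101 = 0111
  pos 12: 1110 XOR 1101 = 0011
Remainder (last 3 bits) = 011. This is the CRC / FCS.

011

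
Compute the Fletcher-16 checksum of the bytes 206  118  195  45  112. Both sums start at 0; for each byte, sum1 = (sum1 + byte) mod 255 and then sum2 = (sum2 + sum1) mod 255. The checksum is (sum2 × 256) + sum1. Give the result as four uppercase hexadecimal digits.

F9A6

Running sums (mod 255):
  after byte 0 (206): sum1=206, sum2=206
  after byte 1 (118): sum1=69, sum2=20
  after byte 2 (195): sum1=9, sum2=29
  after byte 3 (45): sum1=54, sum2=83
  after byte 4 (112): sum1=166, sum2=249
Checksum = sum2·256 + sum1 = 249·256 + 166 = 63910 = 0xF9A6.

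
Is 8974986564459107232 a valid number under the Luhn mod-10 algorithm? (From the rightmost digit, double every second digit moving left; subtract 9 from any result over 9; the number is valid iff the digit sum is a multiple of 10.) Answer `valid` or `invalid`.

From the right, keep odd positions and double even positions (subtract 9 from any doubled value over 9):
  doubled (positions 2,4,...): 6 5 2 1 8 1 7 8 9 → sum 47
  kept (positions 1,3,...): 2 2 0 9 4 6 6 9 7 8 → sum 53
Total = 100.
100 mod 10 = 0, so the number is valid.

valid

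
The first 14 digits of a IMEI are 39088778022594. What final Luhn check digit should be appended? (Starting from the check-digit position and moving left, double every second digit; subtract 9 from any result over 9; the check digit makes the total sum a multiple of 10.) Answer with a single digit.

Partial digits right→left: 4 9 5 2 2 0 8 7 7 8 8 0 9 3
Double every second digit counting from the check-digit position (so the 1st, 3rd, 5th, ... of the partial from the right).
  doubled (with −9 where >9): 8 1 4 7 5 7 9 → sum 41
  kept as-is: 9 2 0 7 8 0 3 → sum 29
Total = 41 + 29 = 70.
Check digit = (10 − (70 mod 10)) mod 10 = 0.

0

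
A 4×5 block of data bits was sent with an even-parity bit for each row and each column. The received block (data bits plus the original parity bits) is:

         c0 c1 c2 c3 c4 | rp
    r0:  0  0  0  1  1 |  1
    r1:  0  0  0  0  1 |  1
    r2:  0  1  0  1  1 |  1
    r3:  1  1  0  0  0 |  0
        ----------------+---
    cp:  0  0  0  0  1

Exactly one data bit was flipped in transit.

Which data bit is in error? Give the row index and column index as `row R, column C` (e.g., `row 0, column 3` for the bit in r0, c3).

Recompute each row's even parity and compare to rp:
  r0: data parity 0, sent rp 1 → mismatch
  r1: data parity 1, sent rp 1 → ok
  r2: data parity 1, sent rp 1 → ok
  r3: data parity 0, sent rp 0 → ok
Recompute each column's even parity and compare to cp:
  c0: data parity 1, sent cp 0 → mismatch
  c1: data parity 0, sent cp 0 → ok
  c2: data parity 0, sent cp 0 → ok
  c3: data parity 0, sent cp 0 → ok
  c4: data parity 1, sent cp 1 → ok
Exactly one row (r0) and one column (c0) fail → the flipped bit is at their intersection.

row 0, column 0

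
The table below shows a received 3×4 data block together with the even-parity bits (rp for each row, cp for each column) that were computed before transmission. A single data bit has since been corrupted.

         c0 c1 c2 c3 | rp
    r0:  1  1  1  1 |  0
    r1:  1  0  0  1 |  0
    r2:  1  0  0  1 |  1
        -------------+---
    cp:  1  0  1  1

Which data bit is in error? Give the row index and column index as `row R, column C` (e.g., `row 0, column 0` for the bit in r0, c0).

row 2, column 1

Recompute each row's even parity and compare to rp:
  r0: data parity 0, sent rp 0 → ok
  r1: data parity 0, sent rp 0 → ok
  r2: data parity 0, sent rp 1 → mismatch
Recompute each column's even parity and compare to cp:
  c0: data parity 1, sent cp 1 → ok
  c1: data parity 1, sent cp 0 → mismatch
  c2: data parity 1, sent cp 1 → ok
  c3: data parity 1, sent cp 1 → ok
Exactly one row (r2) and one column (c1) fail → the flipped bit is at their intersection.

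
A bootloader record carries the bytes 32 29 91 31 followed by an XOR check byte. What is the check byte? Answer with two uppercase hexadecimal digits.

BB

XOR the bytes together:
  start with 0x32
  0x32 ⊕ 0x29 = 0x1B
  0x1B ⊕ 0x91 = 0x8A
  0x8A ⊕ 0x31 = 0xBB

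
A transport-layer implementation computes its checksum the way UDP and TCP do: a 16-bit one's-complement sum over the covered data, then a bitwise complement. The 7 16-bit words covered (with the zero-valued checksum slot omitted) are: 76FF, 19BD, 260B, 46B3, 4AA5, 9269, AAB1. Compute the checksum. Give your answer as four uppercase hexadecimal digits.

7AC4

One's-complement addition (fold any carry out of bit 15 back into bit 0):
  0x76FF + 0x19BD = 0x090BC
  0x90BC + 0x260B = 0x0B6C7
  0xB6C7 + 0x46B3 = 0x0FD7A
  0xFD7A + 0x4AA5 = 0x1481F → wrap carry → 0x4820
  0x4820 + 0x9269 = 0x0DA89
  0xDA89 + 0xAAB1 = 0x1853A → wrap carry → 0x853B
One's-complement sum = 0x853B.
Checksum = ~0x853B & 0xFFFF = 0x7AC4.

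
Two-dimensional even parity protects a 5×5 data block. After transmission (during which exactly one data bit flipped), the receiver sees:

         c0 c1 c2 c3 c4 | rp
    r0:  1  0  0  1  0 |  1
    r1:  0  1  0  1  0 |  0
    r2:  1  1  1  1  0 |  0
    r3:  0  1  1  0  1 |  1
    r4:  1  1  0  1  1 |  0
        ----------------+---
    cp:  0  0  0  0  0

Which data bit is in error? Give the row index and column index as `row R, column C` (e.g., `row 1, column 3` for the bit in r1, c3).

row 0, column 0

Recompute each row's even parity and compare to rp:
  r0: data parity 0, sent rp 1 → mismatch
  r1: data parity 0, sent rp 0 → ok
  r2: data parity 0, sent rp 0 → ok
  r3: data parity 1, sent rp 1 → ok
  r4: data parity 0, sent rp 0 → ok
Recompute each column's even parity and compare to cp:
  c0: data parity 1, sent cp 0 → mismatch
  c1: data parity 0, sent cp 0 → ok
  c2: data parity 0, sent cp 0 → ok
  c3: data parity 0, sent cp 0 → ok
  c4: data parity 0, sent cp 0 → ok
Exactly one row (r0) and one column (c0) fail → the flipped bit is at their intersection.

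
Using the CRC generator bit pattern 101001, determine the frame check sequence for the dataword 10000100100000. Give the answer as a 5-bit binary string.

Append 5 zeros: 1000010010000000000. Divide by 101001 (XOR where the leading bit is 1):
  pos 0: 100001 XOR 101001 = 001000
  pos 2: 100000 XOR 101001 = 001001
  pos 4: 100110 XOR 101001 = 001111
  pos 6: 111100 XOR 101001 = 010101
  pos 7: 101010 XOR 101001 = 000011
  pos 11: 110000 XOR 101001 = 011001
  pos 12: 110010 XOR 101001 = 011011
  pos 13: 110110 XOR 101001 = 011111
Remainder (last 5 bits) = 11111. This is the CRC / FCS.

11111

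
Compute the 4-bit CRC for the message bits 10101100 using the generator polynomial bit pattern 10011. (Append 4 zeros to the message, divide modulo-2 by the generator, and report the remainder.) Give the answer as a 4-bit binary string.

0011

Append 4 zeros: 101011000000. Divide by 10011 (XOR where the leading bit is 1):
  pos 0: 10101 XOR 10011 = 00110
  pos 2: 11010 XOR 10011 = 01001
  pos 3: 10010 XOR 10011 = 00001
  pos 7: 10000 XOR 10011 = 00011
Remainder (last 4 bits) = 0011. This is the CRC / FCS.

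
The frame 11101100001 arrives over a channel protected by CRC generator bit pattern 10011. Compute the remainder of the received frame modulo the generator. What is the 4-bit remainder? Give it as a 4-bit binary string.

Modulo-2 division of 11101100001 by 10011:
  pos 0: 11101 XOR 10011 = 01110
  pos 1: 11101 XOR 10011 = 01110
  pos 2: 11100 XOR 10011 = 01111
  pos 3: 11110 XOR 10011 = 01101
  pos 4: 11010 XOR 10011 = 01001
  pos 5: 10010 XOR 10011 = 00001
Remainder = 0011 (nonzero — an error is detected).

0011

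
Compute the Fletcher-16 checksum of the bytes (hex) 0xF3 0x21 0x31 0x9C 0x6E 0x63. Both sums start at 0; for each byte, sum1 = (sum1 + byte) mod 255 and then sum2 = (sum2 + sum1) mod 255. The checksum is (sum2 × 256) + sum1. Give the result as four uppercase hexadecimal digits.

Running sums (mod 255):
  after byte 0 (0xF3): sum1=243, sum2=243
  after byte 1 (0x21): sum1=21, sum2=9
  after byte 2 (0x31): sum1=70, sum2=79
  after byte 3 (0x9C): sum1=226, sum2=50
  after byte 4 (0x6E): sum1=81, sum2=131
  after byte 5 (0x63): sum1=180, sum2=56
Checksum = sum2·256 + sum1 = 56·256 + 180 = 14516 = 0x38B4.

38B4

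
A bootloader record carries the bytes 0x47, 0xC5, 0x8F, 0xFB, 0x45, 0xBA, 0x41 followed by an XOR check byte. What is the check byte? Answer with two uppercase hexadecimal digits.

XOR the bytes together:
  start with 0x47
  0x47 ⊕ 0xC5 = 0x82
  0x82 ⊕ 0x8F = 0x0D
  0x0D ⊕ 0xFB = 0xF6
  0xF6 ⊕ 0x45 = 0xB3
  0xB3 ⊕ 0xBA = 0x09
  0x09 ⊕ 0x41 = 0x48

48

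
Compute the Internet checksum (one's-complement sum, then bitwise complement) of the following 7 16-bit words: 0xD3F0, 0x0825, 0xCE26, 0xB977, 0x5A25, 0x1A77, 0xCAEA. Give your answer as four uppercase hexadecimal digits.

5CC4

One's-complement addition (fold any carry out of bit 15 back into bit 0):
  0xD3F0 + 0x0825 = 0x0DC15
  0xDC15 + 0xCE26 = 0x1AA3B → wrap carry → 0xAA3C
  0xAA3C + 0xB977 = 0x163B3 → wrap carry → 0x63B4
  0x63B4 + 0x5A25 = 0x0BDD9
  0xBDD9 + 0x1A77 = 0x0D850
  0xD850 + 0xCAEA = 0x1A33A → wrap carry → 0xA33B
One's-complement sum = 0xA33B.
Checksum = ~0xA33B & 0xFFFF = 0x5CC4.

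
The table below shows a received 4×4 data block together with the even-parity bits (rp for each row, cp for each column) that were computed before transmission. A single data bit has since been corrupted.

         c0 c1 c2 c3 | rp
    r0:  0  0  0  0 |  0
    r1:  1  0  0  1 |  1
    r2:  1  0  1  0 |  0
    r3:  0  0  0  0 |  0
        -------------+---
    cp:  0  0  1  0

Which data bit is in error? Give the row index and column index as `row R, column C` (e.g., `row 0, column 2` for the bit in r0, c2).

Recompute each row's even parity and compare to rp:
  r0: data parity 0, sent rp 0 → ok
  r1: data parity 0, sent rp 1 → mismatch
  r2: data parity 0, sent rp 0 → ok
  r3: data parity 0, sent rp 0 → ok
Recompute each column's even parity and compare to cp:
  c0: data parity 0, sent cp 0 → ok
  c1: data parity 0, sent cp 0 → ok
  c2: data parity 1, sent cp 1 → ok
  c3: data parity 1, sent cp 0 → mismatch
Exactly one row (r1) and one column (c3) fail → the flipped bit is at their intersection.

row 1, column 3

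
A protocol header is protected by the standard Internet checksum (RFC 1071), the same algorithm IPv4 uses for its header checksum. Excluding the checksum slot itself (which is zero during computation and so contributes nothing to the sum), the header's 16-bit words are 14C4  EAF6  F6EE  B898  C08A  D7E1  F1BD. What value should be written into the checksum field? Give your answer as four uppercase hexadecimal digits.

One's-complement addition (fold any carry out of bit 15 back into bit 0):
  0x14C4 + 0xEAF6 = 0x0FFBA
  0xFFBA + 0xF6EE = 0x1F6A8 → wrap carry → 0xF6A9
  0xF6A9 + 0xB898 = 0x1AF41 → wrap carry → 0xAF42
  0xAF42 + 0xC08A = 0x16FCC → wrap carry → 0x6FCD
  0x6FCD + 0xD7E1 = 0x147AE → wrap carry → 0x47AF
  0x47AF + 0xF1BD = 0x1396C → wrap carry → 0x396D
One's-complement sum = 0x396D.
Checksum = ~0x396D & 0xFFFF = 0xC692.

C692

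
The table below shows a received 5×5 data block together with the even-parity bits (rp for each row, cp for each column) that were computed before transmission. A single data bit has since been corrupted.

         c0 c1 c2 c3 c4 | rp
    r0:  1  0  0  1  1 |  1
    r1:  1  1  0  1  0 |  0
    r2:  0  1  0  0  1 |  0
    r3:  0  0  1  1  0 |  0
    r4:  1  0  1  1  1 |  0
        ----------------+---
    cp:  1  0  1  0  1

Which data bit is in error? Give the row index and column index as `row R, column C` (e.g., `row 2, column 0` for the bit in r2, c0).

Recompute each row's even parity and compare to rp:
  r0: data parity 1, sent rp 1 → ok
  r1: data parity 1, sent rp 0 → mismatch
  r2: data parity 0, sent rp 0 → ok
  r3: data parity 0, sent rp 0 → ok
  r4: data parity 0, sent rp 0 → ok
Recompute each column's even parity and compare to cp:
  c0: data parity 1, sent cp 1 → ok
  c1: data parity 0, sent cp 0 → ok
  c2: data parity 0, sent cp 1 → mismatch
  c3: data parity 0, sent cp 0 → ok
  c4: data parity 1, sent cp 1 → ok
Exactly one row (r1) and one column (c2) fail → the flipped bit is at their intersection.

row 1, column 2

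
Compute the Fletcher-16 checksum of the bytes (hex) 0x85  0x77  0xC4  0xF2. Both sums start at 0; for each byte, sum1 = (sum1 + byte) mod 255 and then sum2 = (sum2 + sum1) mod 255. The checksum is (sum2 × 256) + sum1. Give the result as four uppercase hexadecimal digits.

F8B4

Running sums (mod 255):
  after byte 0 (0x85): sum1=133, sum2=133
  after byte 1 (0x77): sum1=252, sum2=130
  after byte 2 (0xC4): sum1=193, sum2=68
  after byte 3 (0xF2): sum1=180, sum2=248
Checksum = sum2·256 + sum1 = 248·256 + 180 = 63668 = 0xF8B4.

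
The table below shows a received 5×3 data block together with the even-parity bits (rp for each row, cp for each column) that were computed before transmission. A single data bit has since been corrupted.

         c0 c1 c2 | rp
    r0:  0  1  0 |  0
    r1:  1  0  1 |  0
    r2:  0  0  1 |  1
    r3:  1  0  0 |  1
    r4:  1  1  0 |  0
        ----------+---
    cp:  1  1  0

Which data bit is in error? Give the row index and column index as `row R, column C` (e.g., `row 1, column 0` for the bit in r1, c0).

Recompute each row's even parity and compare to rp:
  r0: data parity 1, sent rp 0 → mismatch
  r1: data parity 0, sent rp 0 → ok
  r2: data parity 1, sent rp 1 → ok
  r3: data parity 1, sent rp 1 → ok
  r4: data parity 0, sent rp 0 → ok
Recompute each column's even parity and compare to cp:
  c0: data parity 1, sent cp 1 → ok
  c1: data parity 0, sent cp 1 → mismatch
  c2: data parity 0, sent cp 0 → ok
Exactly one row (r0) and one column (c1) fail → the flipped bit is at their intersection.

row 0, column 1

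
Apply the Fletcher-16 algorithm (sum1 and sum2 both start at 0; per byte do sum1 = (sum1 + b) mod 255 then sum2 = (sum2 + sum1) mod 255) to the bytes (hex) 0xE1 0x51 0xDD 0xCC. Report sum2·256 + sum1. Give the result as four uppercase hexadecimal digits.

04DD

Running sums (mod 255):
  after byte 0 (0xE1): sum1=225, sum2=225
  after byte 1 (0x51): sum1=51, sum2=21
  after byte 2 (0xDD): sum1=17, sum2=38
  after byte 3 (0xCC): sum1=221, sum2=4
Checksum = sum2·256 + sum1 = 4·256 + 221 = 1245 = 0x04DD.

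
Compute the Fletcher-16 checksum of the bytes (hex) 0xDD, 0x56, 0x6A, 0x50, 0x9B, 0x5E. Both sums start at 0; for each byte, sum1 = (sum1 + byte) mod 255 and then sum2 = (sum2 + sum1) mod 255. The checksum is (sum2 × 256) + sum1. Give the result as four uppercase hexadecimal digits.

13E8

Running sums (mod 255):
  after byte 0 (0xDD): sum1=221, sum2=221
  after byte 1 (0x56): sum1=52, sum2=18
  after byte 2 (0x6A): sum1=158, sum2=176
  after byte 3 (0x50): sum1=238, sum2=159
  after byte 4 (0x9B): sum1=138, sum2=42
  after byte 5 (0x5E): sum1=232, sum2=19
Checksum = sum2·256 + sum1 = 19·256 + 232 = 5096 = 0x13E8.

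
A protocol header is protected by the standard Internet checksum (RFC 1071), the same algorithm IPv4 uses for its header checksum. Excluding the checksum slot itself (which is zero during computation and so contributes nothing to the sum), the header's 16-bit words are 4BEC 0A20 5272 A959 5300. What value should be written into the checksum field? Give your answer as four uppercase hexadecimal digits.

5B27

One's-complement addition (fold any carry out of bit 15 back into bit 0):
  0x4BEC + 0x0A20 = 0x0560C
  0x560C + 0x5272 = 0x0A87E
  0xA87E + 0xA959 = 0x151D7 → wrap carry → 0x51D8
  0x51D8 + 0x5300 = 0x0A4D8
One's-complement sum = 0xA4D8.
Checksum = ~0xA4D8 & 0xFFFF = 0x5B27.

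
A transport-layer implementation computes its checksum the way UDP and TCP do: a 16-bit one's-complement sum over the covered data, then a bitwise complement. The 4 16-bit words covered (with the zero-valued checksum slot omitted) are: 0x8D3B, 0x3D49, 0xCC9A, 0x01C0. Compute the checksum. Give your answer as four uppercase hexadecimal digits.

6720

One's-complement addition (fold any carry out of bit 15 back into bit 0):
  0x8D3B + 0x3D49 = 0x0CA84
  0xCA84 + 0xCC9A = 0x1971E → wrap carry → 0x971F
  0x971F + 0x01C0 = 0x098DF
One's-complement sum = 0x98DF.
Checksum = ~0x98DF & 0xFFFF = 0x6720.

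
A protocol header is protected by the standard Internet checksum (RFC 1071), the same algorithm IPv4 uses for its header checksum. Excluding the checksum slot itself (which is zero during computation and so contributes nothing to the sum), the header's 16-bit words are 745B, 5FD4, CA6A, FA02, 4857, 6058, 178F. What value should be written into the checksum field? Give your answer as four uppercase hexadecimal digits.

A723

One's-complement addition (fold any carry out of bit 15 back into bit 0):
  0x745B + 0x5FD4 = 0x0D42F
  0xD42F + 0xCA6A = 0x19E99 → wrap carry → 0x9E9A
  0x9E9A + 0xFA02 = 0x1989C → wrap carry → 0x989D
  0x989D + 0x4857 = 0x0E0F4
  0xE0F4 + 0x6058 = 0x1414C → wrap carry → 0x414D
  0x414D + 0x178F = 0x058DC
One's-complement sum = 0x58DC.
Checksum = ~0x58DC & 0xFFFF = 0xA723.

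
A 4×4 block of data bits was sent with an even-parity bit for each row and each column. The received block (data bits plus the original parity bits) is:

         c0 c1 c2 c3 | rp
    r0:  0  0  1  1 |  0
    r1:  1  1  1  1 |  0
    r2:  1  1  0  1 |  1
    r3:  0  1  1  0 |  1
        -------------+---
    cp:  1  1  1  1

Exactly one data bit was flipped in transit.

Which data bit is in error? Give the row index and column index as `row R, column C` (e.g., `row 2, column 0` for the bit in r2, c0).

row 3, column 0

Recompute each row's even parity and compare to rp:
  r0: data parity 0, sent rp 0 → ok
  r1: data parity 0, sent rp 0 → ok
  r2: data parity 1, sent rp 1 → ok
  r3: data parity 0, sent rp 1 → mismatch
Recompute each column's even parity and compare to cp:
  c0: data parity 0, sent cp 1 → mismatch
  c1: data parity 1, sent cp 1 → ok
  c2: data parity 1, sent cp 1 → ok
  c3: data parity 1, sent cp 1 → ok
Exactly one row (r3) and one column (c0) fail → the flipped bit is at their intersection.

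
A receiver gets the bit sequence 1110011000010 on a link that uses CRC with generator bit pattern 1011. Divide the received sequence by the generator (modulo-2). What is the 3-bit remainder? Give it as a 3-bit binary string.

Modulo-2 division of 1110011000010 by 1011:
  pos 0: 1110 XOR 1011 = 0101
  pos 1: 1010 XOR 1011 = 0001
  pos 4: 1110 XOR 1011 = 0101
  pos 5: 1010 XOR 1011 = 0001
  pos 8: 1001 XOR 1011 = 0010
Remainder = 100 (nonzero — an error is detected).

100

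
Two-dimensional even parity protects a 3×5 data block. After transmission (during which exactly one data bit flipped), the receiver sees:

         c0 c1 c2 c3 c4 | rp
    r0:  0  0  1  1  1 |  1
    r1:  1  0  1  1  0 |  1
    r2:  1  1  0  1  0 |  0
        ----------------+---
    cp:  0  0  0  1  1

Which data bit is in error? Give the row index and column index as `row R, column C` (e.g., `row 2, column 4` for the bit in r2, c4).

Recompute each row's even parity and compare to rp:
  r0: data parity 1, sent rp 1 → ok
  r1: data parity 1, sent rp 1 → ok
  r2: data parity 1, sent rp 0 → mismatch
Recompute each column's even parity and compare to cp:
  c0: data parity 0, sent cp 0 → ok
  c1: data parity 1, sent cp 0 → mismatch
  c2: data parity 0, sent cp 0 → ok
  c3: data parity 1, sent cp 1 → ok
  c4: data parity 1, sent cp 1 → ok
Exactly one row (r2) and one column (c1) fail → the flipped bit is at their intersection.

row 2, column 1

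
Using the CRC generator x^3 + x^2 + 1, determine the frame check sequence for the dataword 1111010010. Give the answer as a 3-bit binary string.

Append 3 zeros: 1111010010000. Divide by 1101 (XOR where the leading bit is 1):
  pos 0: 1111 XOR 1101 = 0010
  pos 2: 1001 XOR 1101 = 0100
  pos 3: 1000 XOR 1101 = 0101
  pos 4: 1010 XOR 1101 = 0111
  pos 5: 1111 XOR 1101 = 0010
  pos 7: 1000 XOR 1101 = 0101
  pos 8: 1010 XOR 1101 = 0111
  pos 9: 1110 XOR 1101 = 0011
Remainder (last 3 bits) = 011. This is the CRC / FCS.

011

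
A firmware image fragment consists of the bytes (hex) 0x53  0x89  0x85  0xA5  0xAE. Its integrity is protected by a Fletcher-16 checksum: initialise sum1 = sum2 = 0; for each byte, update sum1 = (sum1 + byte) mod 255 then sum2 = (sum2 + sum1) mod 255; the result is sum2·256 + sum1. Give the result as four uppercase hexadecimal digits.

Running sums (mod 255):
  after byte 0 (0x53): sum1=83, sum2=83
  after byte 1 (0x89): sum1=220, sum2=48
  after byte 2 (0x85): sum1=98, sum2=146
  after byte 3 (0xA5): sum1=8, sum2=154
  after byte 4 (0xAE): sum1=182, sum2=81
Checksum = sum2·256 + sum1 = 81·256 + 182 = 20918 = 0x51B6.

51B6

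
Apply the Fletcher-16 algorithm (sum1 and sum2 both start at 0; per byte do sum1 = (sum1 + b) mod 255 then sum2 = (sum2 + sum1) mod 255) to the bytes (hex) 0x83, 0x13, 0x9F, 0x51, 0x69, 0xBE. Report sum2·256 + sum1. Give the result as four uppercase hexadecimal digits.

Running sums (mod 255):
  after byte 0 (0x83): sum1=131, sum2=131
  after byte 1 (0x13): sum1=150, sum2=26
  after byte 2 (0x9F): sum1=54, sum2=80
  after byte 3 (0x51): sum1=135, sum2=215
  after byte 4 (0x69): sum1=240, sum2=200
  after byte 5 (0xBE): sum1=175, sum2=120
Checksum = sum2·256 + sum1 = 120·256 + 175 = 30895 = 0x78AF.

78AF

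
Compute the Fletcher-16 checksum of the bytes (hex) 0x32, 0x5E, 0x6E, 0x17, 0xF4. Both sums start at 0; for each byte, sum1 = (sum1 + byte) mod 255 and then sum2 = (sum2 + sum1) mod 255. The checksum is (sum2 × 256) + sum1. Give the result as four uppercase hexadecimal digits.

E20B

Running sums (mod 255):
  after byte 0 (0x32): sum1=50, sum2=50
  after byte 1 (0x5E): sum1=144, sum2=194
  after byte 2 (0x6E): sum1=254, sum2=193
  after byte 3 (0x17): sum1=22, sum2=215
  after byte 4 (0xF4): sum1=11, sum2=226
Checksum = sum2·256 + sum1 = 226·256 + 11 = 57867 = 0xE20B.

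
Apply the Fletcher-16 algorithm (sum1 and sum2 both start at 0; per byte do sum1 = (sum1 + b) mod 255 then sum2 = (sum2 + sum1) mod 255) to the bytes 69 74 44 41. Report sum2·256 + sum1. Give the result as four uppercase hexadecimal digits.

75E4

Running sums (mod 255):
  after byte 0 (69): sum1=69, sum2=69
  after byte 1 (74): sum1=143, sum2=212
  after byte 2 (44): sum1=187, sum2=144
  after byte 3 (41): sum1=228, sum2=117
Checksum = sum2·256 + sum1 = 117·256 + 228 = 30180 = 0x75E4.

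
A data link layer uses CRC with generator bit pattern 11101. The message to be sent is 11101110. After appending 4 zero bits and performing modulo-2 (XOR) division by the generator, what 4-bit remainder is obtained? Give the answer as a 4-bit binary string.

1001

Append 4 zeros: 111011100000. Divide by 11101 (XOR where the leading bit is 1):
  pos 0: 11101 XOR 11101 = 00000
  pos 5: 11000 XOR 11101 = 00101
  pos 7: 10100 XOR 11101 = 01001
Remainder (last 4 bits) = 1001. This is the CRC / FCS.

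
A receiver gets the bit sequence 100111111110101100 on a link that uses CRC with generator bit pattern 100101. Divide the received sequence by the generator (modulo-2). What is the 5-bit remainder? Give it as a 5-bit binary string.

00000

Modulo-2 division of 100111111110101100 by 100101:
  pos 0: 100111 XOR 100101 = 000010
  pos 4: 101111 XOR 100101 = 001010
  pos 6: 101010 XOR 100101 = 001111
  pos 8: 111110 XOR 100101 = 011011
  pos 9: 110111 XOR 100101 = 010010
  pos 10: 100101 XOR 100101 = 000000
Remainder = 00000 (zero — the frame passes the CRC check).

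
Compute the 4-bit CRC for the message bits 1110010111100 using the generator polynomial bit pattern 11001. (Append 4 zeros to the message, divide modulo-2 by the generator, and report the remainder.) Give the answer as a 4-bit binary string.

Append 4 zeros: 11100101111000000. Divide by 11001 (XOR where the leading bit is 1):
  pos 0: 11100 XOR 11001 = 00101
  pos 2: 10110 XOR 11001 = 01111
  pos 3: 11111 XOR 11001 = 00110
  pos 5: 11011 XOR 11001 = 00010
  pos 8: 10100 XOR 11001 = 01101
  pos 9: 11010 XOR 11001 = 00011
  pos 12: 11000 XOR 11001 = 00001
Remainder (last 4 bits) = 0001. This is the CRC / FCS.

0001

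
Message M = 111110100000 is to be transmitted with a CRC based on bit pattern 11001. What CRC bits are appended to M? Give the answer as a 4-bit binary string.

0000

Append 4 zeros: 1111101000000000. Divide by 11001 (XOR where the leading bit is 1):
  pos 0: 11111 XOR 11001 = 00110
  pos 2: 11001 XOR 11001 = 00000
Remainder (last 4 bits) = 0000. This is the CRC / FCS.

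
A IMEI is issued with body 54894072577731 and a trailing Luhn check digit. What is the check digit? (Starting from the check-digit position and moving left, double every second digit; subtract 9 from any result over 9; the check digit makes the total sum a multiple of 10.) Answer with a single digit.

8

Partial digits right→left: 1 3 7 7 7 5 2 7 0 4 9 8 4 5
Double every second digit counting from the check-digit position (so the 1st, 3rd, 5th, ... of the partial from the right).
  doubled (with −9 where >9): 2 5 5 4 0 9 8 → sum 33
  kept as-is: 3 7 5 7 4 8 5 → sum 39
Total = 33 + 39 = 72.
Check digit = (10 − (72 mod 10)) mod 10 = 8.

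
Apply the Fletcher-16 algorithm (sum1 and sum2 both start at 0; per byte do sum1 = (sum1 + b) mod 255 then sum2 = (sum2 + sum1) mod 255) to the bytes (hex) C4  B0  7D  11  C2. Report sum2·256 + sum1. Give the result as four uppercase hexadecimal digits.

F7C6

Running sums (mod 255):
  after byte 0 (C4): sum1=196, sum2=196
  after byte 1 (B0): sum1=117, sum2=58
  after byte 2 (7D): sum1=242, sum2=45
  after byte 3 (11): sum1=4, sum2=49
  after byte 4 (C2): sum1=198, sum2=247
Checksum = sum2·256 + sum1 = 247·256 + 198 = 63430 = 0xF7C6.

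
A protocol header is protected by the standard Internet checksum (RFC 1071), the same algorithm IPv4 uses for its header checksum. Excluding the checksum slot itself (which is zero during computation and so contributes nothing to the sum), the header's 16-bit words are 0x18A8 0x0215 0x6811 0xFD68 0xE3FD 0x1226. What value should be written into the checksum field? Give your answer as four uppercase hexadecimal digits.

89A4

One's-complement addition (fold any carry out of bit 15 back into bit 0):
  0x18A8 + 0x0215 = 0x01ABD
  0x1ABD + 0x6811 = 0x082CE
  0x82CE + 0xFD68 = 0x18036 → wrap carry → 0x8037
  0x8037 + 0xE3FD = 0x16434 → wrap carry → 0x6435
  0x6435 + 0x1226 = 0x0765B
One's-complement sum = 0x765B.
Checksum = ~0x765B & 0xFFFF = 0x89A4.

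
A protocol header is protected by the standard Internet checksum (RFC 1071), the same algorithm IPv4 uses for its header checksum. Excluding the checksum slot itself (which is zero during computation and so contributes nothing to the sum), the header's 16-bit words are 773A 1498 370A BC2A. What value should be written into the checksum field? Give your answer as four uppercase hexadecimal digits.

One's-complement addition (fold any carry out of bit 15 back into bit 0):
  0x773A + 0x1498 = 0x08BD2
  0x8BD2 + 0x370A = 0x0C2DC
  0xC2DC + 0xBC2A = 0x17F06 → wrap carry → 0x7F07
One's-complement sum = 0x7F07.
Checksum = ~0x7F07 & 0xFFFF = 0x80F8.

80F8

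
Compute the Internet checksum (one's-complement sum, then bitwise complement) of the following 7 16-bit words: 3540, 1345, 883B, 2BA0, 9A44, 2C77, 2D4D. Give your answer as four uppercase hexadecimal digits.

One's-complement addition (fold any carry out of bit 15 back into bit 0):
  0x3540 + 0x1345 = 0x04885
  0x4885 + 0x883B = 0x0D0C0
  0xD0C0 + 0x2BA0 = 0x0FC60
  0xFC60 + 0x9A44 = 0x196A4 → wrap carry → 0x96A5
  0x96A5 + 0x2C77 = 0x0C31C
  0xC31C + 0x2D4D = 0x0F069
One's-complement sum = 0xF069.
Checksum = ~0xF069 & 0xFFFF = 0x0F96.

0F96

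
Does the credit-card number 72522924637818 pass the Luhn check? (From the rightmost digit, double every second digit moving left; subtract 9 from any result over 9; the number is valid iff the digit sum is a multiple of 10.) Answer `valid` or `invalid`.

valid

From the right, keep odd positions and double even positions (subtract 9 from any doubled value over 9):
  doubled (positions 2,4,...): 2 5 3 4 4 1 5 → sum 24
  kept (positions 1,3,...): 8 8 3 4 9 2 2 → sum 36
Total = 60.
60 mod 10 = 0, so the number is valid.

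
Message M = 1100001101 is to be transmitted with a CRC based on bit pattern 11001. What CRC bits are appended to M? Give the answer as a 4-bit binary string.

0100

Append 4 zeros: 11000011010000. Divide by 11001 (XOR where the leading bit is 1):
  pos 0: 11000 XOR 11001 = 00001
  pos 4: 10110 XOR 11001 = 01111
  pos 5: 11111 XOR 11001 = 00110
  pos 7: 11000 XOR 11001 = 00001
Remainder (last 4 bits) = 0100. This is the CRC / FCS.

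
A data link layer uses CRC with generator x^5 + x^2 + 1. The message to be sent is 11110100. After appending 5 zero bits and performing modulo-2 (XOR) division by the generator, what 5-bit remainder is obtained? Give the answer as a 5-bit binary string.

Append 5 zeros: 1111010000000. Divide by 100101 (XOR where the leading bit is 1):
  pos 0: 111101 XOR 100101 = 011000
  pos 1: 110000 XOR 100101 = 010101
  pos 2: 101010 XOR 100101 = 001111
  pos 4: 111100 XOR 100101 = 011001
  pos 5: 110010 XOR 100101 = 010111
  pos 6: 101110 XOR 100101 = 001011
Remainder (last 5 bits) = 10110. This is the CRC / FCS.

10110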